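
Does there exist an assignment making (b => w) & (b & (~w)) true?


Check all 4 assignments over {b, w}:
b | w | φ
---------
False | False | False
True | False | False
False | True | False
True | True | False
No assignment makes the formula true.

Unsatisfiable.


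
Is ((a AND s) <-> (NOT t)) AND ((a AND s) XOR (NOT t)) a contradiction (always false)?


Truth table over {a, s, t}:
a | s | t | φ
-------------
F | F | F | F
T | F | F | F
F | T | F | F
T | T | F | F
F | F | T | F
T | F | T | F
F | T | T | F
T | T | T | F
Every row is false.

Yes, it is a contradiction.


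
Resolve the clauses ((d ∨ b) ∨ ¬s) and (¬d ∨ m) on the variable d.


The clauses contain complementary literals d and ¬d.
Resolution eliminates this pair and disjoins the remaining literals (merging duplicates).

((¬s ∨ b) ∨ m)


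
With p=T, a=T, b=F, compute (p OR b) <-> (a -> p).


Substitute p=T, a=T, b=F:
p OR b = T OR F = T
a -> p = T -> T = T
(p OR b) <-> (a -> p) = T <-> T = T

T


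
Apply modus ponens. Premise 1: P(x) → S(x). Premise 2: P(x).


Modus ponens: from (P → Q) and P, infer Q.
P = 'P(x)' is asserted, and P → Q holds, so Q follows.

S(x).


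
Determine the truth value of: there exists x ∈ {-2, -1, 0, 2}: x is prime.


Evaluate the predicate on each element: -2:F, -1:F, 0:F, 2:T.
Witness x = 2 satisfies the predicate.

T


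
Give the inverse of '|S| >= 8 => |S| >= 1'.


The inverse of (P → Q) is (¬P → ¬Q). It is equivalent to the converse, not to the original.
Here P = '|S| >= 8' and Q = '|S| >= 1'.

If not (|S| >= 8), then not (|S| >= 1).


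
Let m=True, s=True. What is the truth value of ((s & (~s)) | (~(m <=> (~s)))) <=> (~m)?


Substitute m=True, s=True:
~s = False
s & (~s) = True & False = False
~s = False
m <=> (~s) = True <=> False = False
~(m <=> (~s)) = True
(s & (~s)) | (~(m <=> (~s))) = False | True = True
~m = False
((s & (~s)) | (~(m <=> (~s)))) <=> (~m) = True <=> False = False

False


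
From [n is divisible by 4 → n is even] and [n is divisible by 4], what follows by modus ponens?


Modus ponens: from (P → Q) and P, infer Q.
P = 'n is divisible by 4' is asserted, and P → Q holds, so Q follows.

n is even.


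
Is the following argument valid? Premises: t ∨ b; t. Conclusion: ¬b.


This is affirming a disjunct (fallacy). There exist truth assignments where the premises are all true but the conclusion is false.

Invalid.


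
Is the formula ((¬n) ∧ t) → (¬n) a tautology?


Build the truth table over {n, t}:
n | t | φ
---------
F | F | T
T | F | T
F | T | T
T | T | T
Every row evaluates to true.

Yes, it is a tautology.


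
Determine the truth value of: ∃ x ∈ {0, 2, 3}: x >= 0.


Evaluate the predicate on each element: 0:T, 2:T, 3:T.
Witness x = 0 satisfies the predicate.

T


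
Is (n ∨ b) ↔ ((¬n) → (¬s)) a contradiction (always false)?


Truth table over {b, n, s}:
b | n | s | φ
-------------
F | F | F | F
T | F | F | T
F | T | F | T
T | T | F | T
F | F | T | T
T | F | T | F
F | T | T | T
T | T | T | T
Satisfying assignment at row 2: b=T, n=F, s=F gives T.

No, it is not a contradiction.


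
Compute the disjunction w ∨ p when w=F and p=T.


Disjunction is false only when both operands are false.
Substitute: w=F, p=T.
F ∨ T evaluates to T.

T


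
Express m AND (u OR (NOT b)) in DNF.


Step 1: Distribute ∧ over ∨: m ∧ (u ∨ (¬b)) = (m ∧ u) ∨ (m ∧ (¬b)).

(m AND u) OR (m AND (NOT b))


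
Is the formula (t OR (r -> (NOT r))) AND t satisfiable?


Search for a satisfying assignment over {r, t}.
Try r=F, t=T: the formula evaluates to T.
A satisfying assignment exists.

Satisfiable.


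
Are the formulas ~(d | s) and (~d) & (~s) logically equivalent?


Compare truth tables:
d | s | φ | ψ
-------------
False | False | True | True
True | False | False | False
False | True | False | False
True | True | False | False
The columns φ and ψ agree on every row.

Yes, they are logically equivalent.


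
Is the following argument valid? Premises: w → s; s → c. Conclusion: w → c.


This matches the form of hypothetical syllogism: the conclusion follows in every model of the premises.

Valid.


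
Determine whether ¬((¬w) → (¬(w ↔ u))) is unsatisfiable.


Truth table over {u, w}:
u | w | φ
---------
F | F | T
T | F | F
F | T | F
T | T | F
Satisfying assignment at row 1: u=F, w=F gives T.

No, it is not a contradiction.


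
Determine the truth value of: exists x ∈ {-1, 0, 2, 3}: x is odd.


Evaluate the predicate on each element: -1:True, 0:False, 2:False, 3:True.
Witness x = -1 satisfies the predicate.

True


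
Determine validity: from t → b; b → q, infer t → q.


This matches the form of hypothetical syllogism: the conclusion follows in every model of the premises.

Valid.


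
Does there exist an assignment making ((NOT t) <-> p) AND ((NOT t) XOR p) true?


Check all 4 assignments over {p, t}:
p | t | φ
---------
F | F | F
T | F | F
F | T | F
T | T | F
No assignment makes the formula true.

Unsatisfiable.


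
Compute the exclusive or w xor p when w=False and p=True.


Exclusive or is true when exactly one operand is true.
Substitute: w=False, p=True.
False xor True evaluates to True.

True


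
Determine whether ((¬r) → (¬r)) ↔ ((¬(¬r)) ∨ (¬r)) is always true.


Build the truth table over {r}:
r | φ
-----
F | T
T | T
Every row evaluates to true.

Yes, it is a tautology.


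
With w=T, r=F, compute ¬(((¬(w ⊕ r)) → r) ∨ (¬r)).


Substitute w=T, r=F:
w ⊕ r = T ⊕ F = T
¬(w ⊕ r) = F
(¬(w ⊕ r)) → r = F → F = T
¬r = T
((¬(w ⊕ r)) → r) ∨ (¬r) = T ∨ T = T
¬(((¬(w ⊕ r)) → r) ∨ (¬r)) = F

F


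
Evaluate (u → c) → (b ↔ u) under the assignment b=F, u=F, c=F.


Substitute b=F, u=F, c=F:
u → c = F → F = T
b ↔ u = F ↔ F = T
(u → c) → (b ↔ u) = T → T = T

T


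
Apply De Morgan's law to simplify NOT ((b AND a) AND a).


De Morgan: the negation of a conjunction is the disjunction of the negations.
Distribute NOT across AND, flipping it to OR, and negate each literal.

((NOT b) OR (NOT a)) OR (NOT a)


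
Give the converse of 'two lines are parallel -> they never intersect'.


The converse of (P → Q) is (Q → P). It is not in general equivalent to the original.
Here P = 'two lines are parallel' and Q = 'they never intersect'.

If they never intersect, then two lines are parallel.


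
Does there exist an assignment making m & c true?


Search for a satisfying assignment over {c, m}.
Try c=True, m=True: the formula evaluates to True.
A satisfying assignment exists.

Satisfiable.


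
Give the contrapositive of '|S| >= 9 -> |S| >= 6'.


The contrapositive of (P → Q) is (¬Q → ¬P); it is logically equivalent to the original.
Here P = '|S| >= 9' and Q = '|S| >= 6'.

If not (|S| >= 6), then not (|S| >= 9).


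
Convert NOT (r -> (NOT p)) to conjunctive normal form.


Step 1: Rewrite r → (¬p) as ¬r ∨ (¬p).
Step 2: Negate: ¬(¬r ∨ (¬p)) = r ∧ ¬(¬p) (De Morgan + double negation).
Step 3: Eliminate any double negations (¬¬X = X).

r AND p


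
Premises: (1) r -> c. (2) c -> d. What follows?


Hypothetical syllogism: from (P → Q) and (Q → R), infer (P → R).
Chain the two implications through the shared middle term 'c'.

r -> d


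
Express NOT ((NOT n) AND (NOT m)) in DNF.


Step 1: Apply De Morgan: ¬((¬n) ∧ (¬m)) = ¬(¬n) ∨ ¬(¬m).
Step 2: Eliminate any double negations (¬¬X = X).

n OR m


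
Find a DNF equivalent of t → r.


Step 1: Rewrite t → r as ¬t ∨ r.

(¬t) ∨ r


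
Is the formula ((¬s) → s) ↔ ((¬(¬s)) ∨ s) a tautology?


Build the truth table over {s}:
s | φ
-----
F | T
T | T
Every row evaluates to true.

Yes, it is a tautology.


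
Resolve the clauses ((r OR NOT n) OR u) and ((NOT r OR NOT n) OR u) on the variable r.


The clauses contain complementary literals r and NOTr.
Resolution eliminates this pair and disjoins the remaining literals (merging duplicates).

(NOT n OR u)


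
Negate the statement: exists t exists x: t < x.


Negation flips each quantifier (∀↔∃) and negates the inner predicate.
¬(exists t exists x: φ) = forall t forall x: ¬φ.

forall t forall x: ~(t < x)


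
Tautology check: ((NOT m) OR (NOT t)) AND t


Build the truth table over {m, t}:
m | t | φ
---------
F | F | F
T | F | F
F | T | T
T | T | F
Counterexample at row 1: with m=F, t=F, the formula is F.

No, it is not a tautology.


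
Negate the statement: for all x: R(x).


¬(for all x: φ) = there exists x: ¬φ, and ¬(there exists x: φ) = for all x: ¬φ.
Apply to the universal statement.

there exists x: NOT(R(x))


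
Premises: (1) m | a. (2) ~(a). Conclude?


Disjunctive syllogism: from (P ∨ Q) and ¬P, infer Q.
One disjunct, 'a', is ruled out; the other must hold.

m


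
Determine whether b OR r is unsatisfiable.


Truth table over {b, r}:
b | r | φ
---------
F | F | F
T | F | T
F | T | T
T | T | T
Satisfying assignment at row 2: b=T, r=F gives T.

No, it is not a contradiction.


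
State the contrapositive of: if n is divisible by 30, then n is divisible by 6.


The contrapositive of (P → Q) is (¬Q → ¬P); it is logically equivalent to the original.
Here P = 'n is divisible by 30' and Q = 'n is divisible by 6'.

If not (n is divisible by 6), then not (n is divisible by 30).


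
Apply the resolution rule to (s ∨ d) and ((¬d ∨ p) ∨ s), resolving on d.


The clauses contain complementary literals d and ¬d.
Resolution eliminates this pair and disjoins the remaining literals (merging duplicates).

(s ∨ p)


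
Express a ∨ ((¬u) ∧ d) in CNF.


Step 1: Distribute ∨ over ∧: a ∨ ((¬u) ∧ d) = (a ∨ (¬u)) ∧ (a ∨ d).

(a ∨ (¬u)) ∧ (a ∨ d)


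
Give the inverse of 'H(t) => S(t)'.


The inverse of (P → Q) is (¬P → ¬Q). It is equivalent to the converse, not to the original.
Here P = 'H(t)' and Q = 'S(t)'.

If not (H(t)), then not (S(t)).


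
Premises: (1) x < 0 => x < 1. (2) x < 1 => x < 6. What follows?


Hypothetical syllogism: from (P → Q) and (Q → R), infer (P → R).
Chain the two implications through the shared middle term 'x < 1'.

x < 0 => x < 6


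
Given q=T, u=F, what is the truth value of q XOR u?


Exclusive or is true when exactly one operand is true.
Substitute: q=T, u=F.
T XOR F evaluates to T.

T


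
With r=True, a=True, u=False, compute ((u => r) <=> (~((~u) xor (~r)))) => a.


Substitute r=True, a=True, u=False:
u => r = False => True = True
~u = True
~r = False
(~u) xor (~r) = True xor False = True
~((~u) xor (~r)) = False
(u => r) <=> (~((~u) xor (~r))) = True <=> False = False
((u => r) <=> (~((~u) xor (~r)))) => a = False => True = True

True


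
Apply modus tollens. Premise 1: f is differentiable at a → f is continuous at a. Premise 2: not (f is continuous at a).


Modus tollens: from (P → Q) and ¬Q, infer ¬P.
Q = 'f is continuous at a' is denied; since P → Q, P must also fail.

Not (f is differentiable at a).


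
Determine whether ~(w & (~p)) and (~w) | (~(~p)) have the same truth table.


Compare truth tables:
p | w | φ | ψ
-------------
False | False | True | True
True | False | True | True
False | True | False | False
True | True | True | True
The columns φ and ψ agree on every row.

Yes, they are logically equivalent.


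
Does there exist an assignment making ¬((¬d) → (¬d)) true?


Check all 2 assignments over {d}:
d | φ
-----
F | F
T | F
No assignment makes the formula true.

Unsatisfiable.


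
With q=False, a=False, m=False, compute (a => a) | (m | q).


Substitute q=False, a=False, m=False:
a => a = False => False = True
m | q = False | False = False
(a => a) | (m | q) = True | False = True

True


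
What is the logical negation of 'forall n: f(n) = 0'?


¬(forall x: φ) = exists x: ¬φ, and ¬(exists x: φ) = forall x: ¬φ.
Apply to the universal statement.

exists n: ~(f(n) = 0)


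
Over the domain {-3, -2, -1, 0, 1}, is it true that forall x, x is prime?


Evaluate the predicate on each element: -3:False, -2:False, -1:False, 0:False, 1:False.
Counterexample x = -3 fails the predicate.

False


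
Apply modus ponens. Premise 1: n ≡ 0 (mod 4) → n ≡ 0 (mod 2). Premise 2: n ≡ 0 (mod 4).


Modus ponens: from (P → Q) and P, infer Q.
P = 'n ≡ 0 (mod 4)' is asserted, and P → Q holds, so Q follows.

n ≡ 0 (mod 2).


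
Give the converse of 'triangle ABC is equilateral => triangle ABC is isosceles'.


The converse of (P → Q) is (Q → P). It is not in general equivalent to the original.
Here P = 'triangle ABC is equilateral' and Q = 'triangle ABC is isosceles'.

If triangle ABC is isosceles, then triangle ABC is equilateral.


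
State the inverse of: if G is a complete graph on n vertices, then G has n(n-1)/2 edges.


The inverse of (P → Q) is (¬P → ¬Q). It is equivalent to the converse, not to the original.
Here P = 'G is a complete graph on n vertices' and Q = 'G has n(n-1)/2 edges'.

If not (G is a complete graph on n vertices), then not (G has n(n-1)/2 edges).


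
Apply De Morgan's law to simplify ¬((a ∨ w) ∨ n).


De Morgan: the negation of a disjunction is the conjunction of the negations.
Distribute ¬ across ∨, flipping it to ∧, and negate each literal.

((¬a) ∧ (¬w)) ∧ (¬n)


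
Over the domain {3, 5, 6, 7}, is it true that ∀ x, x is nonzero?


Evaluate the predicate on each element: 3:T, 5:T, 6:T, 7:T.
Every element satisfies the predicate.

T


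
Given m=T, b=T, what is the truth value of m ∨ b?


Disjunction is false only when both operands are false.
Substitute: m=T, b=T.
T ∨ T evaluates to T.

T


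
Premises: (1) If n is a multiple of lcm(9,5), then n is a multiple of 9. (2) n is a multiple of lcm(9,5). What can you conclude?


Modus ponens: from (P → Q) and P, infer Q.
P = 'n is a multiple of lcm(9,5)' is asserted, and P → Q holds, so Q follows.

n is a multiple of 9.


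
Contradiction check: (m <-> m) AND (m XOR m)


Truth table over {m}:
m | φ
-----
F | F
T | F
Every row is false.

Yes, it is a contradiction.


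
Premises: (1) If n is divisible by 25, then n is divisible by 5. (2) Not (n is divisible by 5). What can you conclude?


Modus tollens: from (P → Q) and ¬Q, infer ¬P.
Q = 'n is divisible by 5' is denied; since P → Q, P must also fail.

Not (n is divisible by 25).


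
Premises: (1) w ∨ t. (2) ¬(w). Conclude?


Disjunctive syllogism: from (P ∨ Q) and ¬P, infer Q.
One disjunct, 'w', is ruled out; the other must hold.

t


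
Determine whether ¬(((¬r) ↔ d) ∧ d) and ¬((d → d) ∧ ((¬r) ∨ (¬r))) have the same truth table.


Compare truth tables:
d | r | φ | ψ
-------------
F | F | T | F
T | F | F | F
F | T | T | T
T | T | T | T
They differ at row 1 (d=F, r=F): φ=T but ψ=F.

No, they are not logically equivalent.


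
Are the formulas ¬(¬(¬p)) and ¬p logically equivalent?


Compare truth tables:
p | φ | ψ
---------
F | T | T
T | F | F
The columns φ and ψ agree on every row.

Yes, they are logically equivalent.


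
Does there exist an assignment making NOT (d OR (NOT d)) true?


Check all 2 assignments over {d}:
d | φ
-----
F | F
T | F
No assignment makes the formula true.

Unsatisfiable.


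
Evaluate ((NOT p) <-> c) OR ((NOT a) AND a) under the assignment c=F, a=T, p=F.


Substitute c=F, a=T, p=F:
NOT p = T
(NOT p) <-> c = T <-> F = F
NOT a = F
(NOT a) AND a = F AND T = F
((NOT p) <-> c) OR ((NOT a) AND a) = F OR F = F

F


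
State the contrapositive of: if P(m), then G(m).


The contrapositive of (P → Q) is (¬Q → ¬P); it is logically equivalent to the original.
Here P = 'P(m)' and Q = 'G(m)'.

If not (G(m)), then not (P(m)).


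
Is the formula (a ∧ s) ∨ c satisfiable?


Search for a satisfying assignment over {a, c, s}.
Try a=F, c=T, s=F: the formula evaluates to T.
A satisfying assignment exists.

Satisfiable.


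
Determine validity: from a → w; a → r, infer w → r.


This is (no valid rule). There exist truth assignments where the premises are all true but the conclusion is false.

Invalid.


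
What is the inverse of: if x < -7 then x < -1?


The inverse of (P → Q) is (¬P → ¬Q). It is equivalent to the converse, not to the original.
Here P = 'x < -7' and Q = 'x < -1'.

If not (x < -7), then not (x < -1).


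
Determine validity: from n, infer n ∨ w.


This matches the form of disjunction introduction: the conclusion follows in every model of the premises.

Valid.


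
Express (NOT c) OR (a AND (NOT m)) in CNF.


Step 1: Distribute ∨ over ∧: (¬c) ∨ (a ∧ (¬m)) = ((¬c) ∨ a) ∧ ((¬c) ∨ (¬m)).

((NOT c) OR a) AND ((NOT c) OR (NOT m))


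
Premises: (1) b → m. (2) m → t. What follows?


Hypothetical syllogism: from (P → Q) and (Q → R), infer (P → R).
Chain the two implications through the shared middle term 'm'.

b → t


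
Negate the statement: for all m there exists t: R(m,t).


Negation flips each quantifier (∀↔∃) and negates the inner predicate.
¬(for all m there exists t: φ) = there exists m for all t: ¬φ.

there exists m for all t: NOT(R(m,t))


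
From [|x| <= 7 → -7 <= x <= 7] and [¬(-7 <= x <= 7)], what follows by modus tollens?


Modus tollens: from (P → Q) and ¬Q, infer ¬P.
Q = '-7 <= x <= 7' is denied; since P → Q, P must also fail.

Not (|x| <= 7).


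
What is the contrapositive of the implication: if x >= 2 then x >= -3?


The contrapositive of (P → Q) is (¬Q → ¬P); it is logically equivalent to the original.
Here P = 'x >= 2' and Q = 'x >= -3'.

If not (x >= -3), then not (x >= 2).


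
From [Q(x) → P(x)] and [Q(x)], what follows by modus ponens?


Modus ponens: from (P → Q) and P, infer Q.
P = 'Q(x)' is asserted, and P → Q holds, so Q follows.

P(x).


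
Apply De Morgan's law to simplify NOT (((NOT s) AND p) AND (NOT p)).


De Morgan: the negation of a conjunction is the disjunction of the negations.
Distribute NOT across AND, flipping it to OR, and negate each literal.

(s OR (NOT p)) OR p


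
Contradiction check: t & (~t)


Truth table over {t}:
t | φ
-----
False | False
True | False
Every row is false.

Yes, it is a contradiction.


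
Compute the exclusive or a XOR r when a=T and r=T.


Exclusive or is true when exactly one operand is true.
Substitute: a=T, r=T.
T XOR T evaluates to F.

F


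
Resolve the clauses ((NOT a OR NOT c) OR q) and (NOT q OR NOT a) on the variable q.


The clauses contain complementary literals q and NOTq.
Resolution eliminates this pair and disjoins the remaining literals (merging duplicates).

(NOT a OR NOT c)


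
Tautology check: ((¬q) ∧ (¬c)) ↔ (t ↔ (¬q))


Build the truth table over {c, q, t}:
c | q | t | φ
-------------
F | F | F | F
T | F | F | T
F | T | F | F
T | T | F | F
F | F | T | T
T | F | T | F
F | T | T | T
T | T | T | T
Counterexample at row 1: with c=F, q=F, t=F, the formula is F.

No, it is not a tautology.


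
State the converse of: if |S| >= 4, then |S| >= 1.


The converse of (P → Q) is (Q → P). It is not in general equivalent to the original.
Here P = '|S| >= 4' and Q = '|S| >= 1'.

If |S| >= 1, then |S| >= 4.


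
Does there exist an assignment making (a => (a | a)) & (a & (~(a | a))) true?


Check all 2 assignments over {a}:
a | φ
-----
False | False
True | False
No assignment makes the formula true.

Unsatisfiable.


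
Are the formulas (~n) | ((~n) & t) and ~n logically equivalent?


Compare truth tables:
n | t | φ | ψ
-------------
False | False | True | True
True | False | False | False
False | True | True | True
True | True | False | False
The columns φ and ψ agree on every row.

Yes, they are logically equivalent.


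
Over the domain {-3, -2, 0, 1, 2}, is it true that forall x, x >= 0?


Evaluate the predicate on each element: -3:False, -2:False, 0:True, 1:True, 2:True.
Counterexample x = -3 fails the predicate.

False


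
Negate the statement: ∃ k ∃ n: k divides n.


Negation flips each quantifier (∀↔∃) and negates the inner predicate.
¬(∃ k ∃ n: φ) = ∀ k ∀ n: ¬φ.

∀ k ∀ n: ¬(k divides n)


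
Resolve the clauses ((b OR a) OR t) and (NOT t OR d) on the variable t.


The clauses contain complementary literals t and NOTt.
Resolution eliminates this pair and disjoins the remaining literals (merging duplicates).

((b OR a) OR d)


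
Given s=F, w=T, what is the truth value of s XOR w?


Exclusive or is true when exactly one operand is true.
Substitute: s=F, w=T.
F XOR T evaluates to T.

T


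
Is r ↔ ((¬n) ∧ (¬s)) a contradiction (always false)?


Truth table over {n, r, s}:
n | r | s | φ
-------------
F | F | F | F
T | F | F | T
F | T | F | T
T | T | F | F
F | F | T | T
T | F | T | T
F | T | T | F
T | T | T | F
Satisfying assignment at row 2: n=T, r=F, s=F gives T.

No, it is not a contradiction.


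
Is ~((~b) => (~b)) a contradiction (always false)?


Truth table over {b}:
b | φ
-----
False | False
True | False
Every row is false.

Yes, it is a contradiction.


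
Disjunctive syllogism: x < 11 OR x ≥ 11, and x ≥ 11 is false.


Disjunctive syllogism: from (P ∨ Q) and ¬P, infer Q.
One disjunct, 'x ≥ 11', is ruled out; the other must hold.

x < 11


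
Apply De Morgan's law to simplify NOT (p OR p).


De Morgan: the negation of a disjunction is the conjunction of the negations.
Distribute NOT across OR, flipping it to AND, and negate each literal.

(NOT p) AND (NOT p)


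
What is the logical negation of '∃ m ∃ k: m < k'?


Negation flips each quantifier (∀↔∃) and negates the inner predicate.
¬(∃ m ∃ k: φ) = ∀ m ∀ k: ¬φ.

∀ m ∀ k: ¬(m < k)


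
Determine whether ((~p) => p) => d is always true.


Build the truth table over {d, p}:
d | p | φ
---------
False | False | True
True | False | True
False | True | False
True | True | True
Counterexample at row 3: with d=False, p=True, the formula is False.

No, it is not a tautology.


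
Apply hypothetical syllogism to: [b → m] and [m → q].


Hypothetical syllogism: from (P → Q) and (Q → R), infer (P → R).
Chain the two implications through the shared middle term 'm'.

b → q


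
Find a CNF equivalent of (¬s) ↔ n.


Step 1: Rewrite (¬s) ↔ n as ((¬s) → n) ∧ (n → (¬s)).
Step 2: Rewrite each implication as a disjunction.
Step 3: Eliminate any double negations (¬¬X = X).

(s ∨ n) ∧ ((¬n) ∨ (¬s))


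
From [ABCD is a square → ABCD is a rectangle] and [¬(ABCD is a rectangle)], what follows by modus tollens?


Modus tollens: from (P → Q) and ¬Q, infer ¬P.
Q = 'ABCD is a rectangle' is denied; since P → Q, P must also fail.

Not (ABCD is a square).


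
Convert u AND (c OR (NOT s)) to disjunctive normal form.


Step 1: Distribute ∧ over ∨: u ∧ (c ∨ (¬s)) = (u ∧ c) ∨ (u ∧ (¬s)).

(u AND c) OR (u AND (NOT s))


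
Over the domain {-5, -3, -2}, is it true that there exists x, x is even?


Evaluate the predicate on each element: -5:F, -3:F, -2:T.
Witness x = -2 satisfies the predicate.

T


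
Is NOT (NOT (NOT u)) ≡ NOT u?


Compare truth tables:
u | φ | ψ
---------
F | T | T
T | F | F
The columns φ and ψ agree on every row.

Yes, they are logically equivalent.


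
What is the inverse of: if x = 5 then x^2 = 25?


The inverse of (P → Q) is (¬P → ¬Q). It is equivalent to the converse, not to the original.
Here P = 'x = 5' and Q = 'x^2 = 25'.

If not (x = 5), then not (x^2 = 25).


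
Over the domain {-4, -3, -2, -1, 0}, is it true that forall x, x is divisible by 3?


Evaluate the predicate on each element: -4:False, -3:True, -2:False, -1:False, 0:True.
Counterexample x = -4 fails the predicate.

False


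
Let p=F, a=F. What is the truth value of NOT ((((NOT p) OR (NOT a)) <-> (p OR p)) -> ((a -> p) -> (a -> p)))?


Substitute p=F, a=F:
NOT p = T
NOT a = T
(NOT p) OR (NOT a) = T OR T = T
p OR p = F OR F = F
((NOT p) OR (NOT a)) <-> (p OR p) = T <-> F = F
a -> p = F -> F = T
a -> p = F -> F = T
(a -> p) -> (a -> p) = T -> T = T
(((NOT p) OR (NOT a)) <-> (p OR p)) -> ((a -> p) -> (a -> p)) = F -> T = T
NOT ((((NOT p) OR (NOT a)) <-> (p OR p)) -> ((a -> p) -> (a -> p))) = F

F


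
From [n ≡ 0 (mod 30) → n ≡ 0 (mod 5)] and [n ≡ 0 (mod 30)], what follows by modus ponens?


Modus ponens: from (P → Q) and P, infer Q.
P = 'n ≡ 0 (mod 30)' is asserted, and P → Q holds, so Q follows.

n ≡ 0 (mod 5).


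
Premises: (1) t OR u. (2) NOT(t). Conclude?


Disjunctive syllogism: from (P ∨ Q) and ¬P, infer Q.
One disjunct, 't', is ruled out; the other must hold.

u


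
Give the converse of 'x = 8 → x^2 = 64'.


The converse of (P → Q) is (Q → P). It is not in general equivalent to the original.
Here P = 'x = 8' and Q = 'x^2 = 64'.

If x^2 = 64, then x = 8.


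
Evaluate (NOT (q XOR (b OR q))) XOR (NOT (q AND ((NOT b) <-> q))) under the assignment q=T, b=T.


Substitute q=T, b=T:
b OR q = T OR T = T
q XOR (b OR q) = T XOR T = F
NOT (q XOR (b OR q)) = T
NOT b = F
(NOT b) <-> q = F <-> T = F
q AND ((NOT b) <-> q) = T AND F = F
NOT (q AND ((NOT b) <-> q)) = T
(NOT (q XOR (b OR q))) XOR (NOT (q AND ((NOT b) <-> q))) = T XOR T = F

F


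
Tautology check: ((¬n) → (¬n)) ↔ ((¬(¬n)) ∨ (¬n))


Build the truth table over {n}:
n | φ
-----
F | T
T | T
Every row evaluates to true.

Yes, it is a tautology.


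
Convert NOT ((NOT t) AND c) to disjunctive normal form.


Step 1: Apply De Morgan: ¬((¬t) ∧ c) = ¬(¬t) ∨ ¬c.
Step 2: Eliminate any double negations (¬¬X = X).

t OR (NOT c)


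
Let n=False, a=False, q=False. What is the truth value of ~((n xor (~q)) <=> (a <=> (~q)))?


Substitute n=False, a=False, q=False:
~q = True
n xor (~q) = False xor True = True
~q = True
a <=> (~q) = False <=> True = False
(n xor (~q)) <=> (a <=> (~q)) = True <=> False = False
~((n xor (~q)) <=> (a <=> (~q))) = True

True


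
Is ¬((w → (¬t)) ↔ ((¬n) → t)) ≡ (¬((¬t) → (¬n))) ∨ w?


Compare truth tables:
n | t | w | φ | ψ
-----------------
F | F | F | T | F
T | F | F | F | T
F | T | F | F | F
T | T | F | F | F
F | F | T | T | T
T | F | T | F | T
F | T | T | T | T
T | T | T | T | T
They differ at row 1 (n=F, t=F, w=F): φ=T but ψ=F.

No, they are not logically equivalent.


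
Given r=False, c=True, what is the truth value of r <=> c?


Biconditional is true when both operands have the same truth value.
Substitute: r=False, c=True.
False <=> True evaluates to False.

False


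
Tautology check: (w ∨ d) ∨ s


Build the truth table over {d, s, w}:
d | s | w | φ
-------------
F | F | F | F
T | F | F | T
F | T | F | T
T | T | F | T
F | F | T | T
T | F | T | T
F | T | T | T
T | T | T | T
Counterexample at row 1: with d=F, s=F, w=F, the formula is F.

No, it is not a tautology.


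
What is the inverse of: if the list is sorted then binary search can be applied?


The inverse of (P → Q) is (¬P → ¬Q). It is equivalent to the converse, not to the original.
Here P = 'the list is sorted' and Q = 'binary search can be applied'.

If not (the list is sorted), then not (binary search can be applied).


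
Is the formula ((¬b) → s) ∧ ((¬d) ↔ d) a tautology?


Build the truth table over {b, d, s}:
b | d | s | φ
-------------
F | F | F | F
T | F | F | F
F | T | F | F
T | T | F | F
F | F | T | F
T | F | T | F
F | T | T | F
T | T | T | F
Counterexample at row 1: with b=F, d=F, s=F, the formula is F.

No, it is not a tautology.


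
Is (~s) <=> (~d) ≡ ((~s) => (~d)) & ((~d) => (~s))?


Compare truth tables:
d | s | φ | ψ
-------------
False | False | True | True
True | False | False | False
False | True | False | False
True | True | True | True
The columns φ and ψ agree on every row.

Yes, they are logically equivalent.


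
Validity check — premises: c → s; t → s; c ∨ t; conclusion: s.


This matches the form of proof by cases: the conclusion follows in every model of the premises.

Valid.


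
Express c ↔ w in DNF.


Step 1: c ↔ w is true exactly when both agree: (c ∧ w) ∨ (¬c ∧ ¬w).

(c ∧ w) ∨ ((¬c) ∧ (¬w))


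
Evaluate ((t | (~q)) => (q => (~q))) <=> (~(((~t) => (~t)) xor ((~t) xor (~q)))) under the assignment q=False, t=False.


Substitute q=False, t=False:
… (earlier sub-steps elided)
(t | (~q)) => (q => (~q)) = True => True = True
~t = True
~t = True
(~t) => (~t) = True => True = True
~t = True
~q = True
(~t) xor (~q) = True xor True = False
((~t) => (~t)) xor ((~t) xor (~q)) = True xor False = True
~(((~t) => (~t)) xor ((~t) xor (~q))) = False
((t | (~q)) => (q => (~q))) <=> (~(((~t) => (~t)) xor ((~t) xor (~q)))) = True <=> False = False

False


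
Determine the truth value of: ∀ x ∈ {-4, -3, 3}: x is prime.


Evaluate the predicate on each element: -4:F, -3:F, 3:T.
Counterexample x = -4 fails the predicate.

F


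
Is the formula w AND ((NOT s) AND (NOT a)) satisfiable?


Search for a satisfying assignment over {a, s, w}.
Try a=F, s=F, w=T: the formula evaluates to T.
A satisfying assignment exists.

Satisfiable.


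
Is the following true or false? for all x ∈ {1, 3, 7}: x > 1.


Evaluate the predicate on each element: 1:F, 3:T, 7:T.
Counterexample x = 1 fails the predicate.

F


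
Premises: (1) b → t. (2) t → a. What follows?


Hypothetical syllogism: from (P → Q) and (Q → R), infer (P → R).
Chain the two implications through the shared middle term 't'.

b → a


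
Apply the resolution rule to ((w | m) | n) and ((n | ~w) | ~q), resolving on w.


The clauses contain complementary literals w and ~w.
Resolution eliminates this pair and disjoins the remaining literals (merging duplicates).

((m | n) | ~q)


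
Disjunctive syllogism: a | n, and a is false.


Disjunctive syllogism: from (P ∨ Q) and ¬P, infer Q.
One disjunct, 'a', is ruled out; the other must hold.

n


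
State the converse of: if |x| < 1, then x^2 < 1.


The converse of (P → Q) is (Q → P). It is not in general equivalent to the original.
Here P = '|x| < 1' and Q = 'x^2 < 1'.

If x^2 < 1, then |x| < 1.


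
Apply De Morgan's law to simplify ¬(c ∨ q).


De Morgan: the negation of a disjunction is the conjunction of the negations.
Distribute ¬ across ∨, flipping it to ∧, and negate each literal.

(¬c) ∧ (¬q)


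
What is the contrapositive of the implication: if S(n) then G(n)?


The contrapositive of (P → Q) is (¬Q → ¬P); it is logically equivalent to the original.
Here P = 'S(n)' and Q = 'G(n)'.

If not (G(n)), then not (S(n)).


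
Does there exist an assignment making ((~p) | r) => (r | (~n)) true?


Search for a satisfying assignment over {n, p, r}.
Try n=False, p=False, r=False: the formula evaluates to True.
A satisfying assignment exists.

Satisfiable.


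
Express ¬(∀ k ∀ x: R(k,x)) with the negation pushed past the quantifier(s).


Negation flips each quantifier (∀↔∃) and negates the inner predicate.
¬(∀ k ∀ x: φ) = ∃ k ∃ x: ¬φ.

∃ k ∃ x: ¬(R(k,x))


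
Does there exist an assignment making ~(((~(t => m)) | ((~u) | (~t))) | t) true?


Check all 8 assignments over {m, t, u}:
m | t | u | φ
-------------
False | False | False | False
True | False | False | False
False | True | False | False
True | True | False | False
False | False | True | False
True | False | True | False
False | True | True | False
True | True | True | False
No assignment makes the formula true.

Unsatisfiable.


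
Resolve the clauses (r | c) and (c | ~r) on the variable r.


The clauses contain complementary literals r and ~r.
Resolution eliminates this pair and disjoins the remaining literals (merging duplicates).

c


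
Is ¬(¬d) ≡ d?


Compare truth tables:
d | φ | ψ
---------
F | F | F
T | T | T
The columns φ and ψ agree on every row.

Yes, they are logically equivalent.


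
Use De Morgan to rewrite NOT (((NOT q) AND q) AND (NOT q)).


De Morgan: the negation of a conjunction is the disjunction of the negations.
Distribute NOT across AND, flipping it to OR, and negate each literal.

(q OR (NOT q)) OR q


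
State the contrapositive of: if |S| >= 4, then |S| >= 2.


The contrapositive of (P → Q) is (¬Q → ¬P); it is logically equivalent to the original.
Here P = '|S| >= 4' and Q = '|S| >= 2'.

If not (|S| >= 2), then not (|S| >= 4).


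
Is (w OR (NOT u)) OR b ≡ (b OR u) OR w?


Compare truth tables:
b | u | w | φ | ψ
-----------------
F | F | F | T | F
T | F | F | T | T
F | T | F | F | T
T | T | F | T | T
F | F | T | T | T
T | F | T | T | T
F | T | T | T | T
T | T | T | T | T
They differ at row 1 (b=F, u=F, w=F): φ=T but ψ=F.

No, they are not logically equivalent.


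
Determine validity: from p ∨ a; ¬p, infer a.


This matches the form of disjunctive syllogism: the conclusion follows in every model of the premises.

Valid.


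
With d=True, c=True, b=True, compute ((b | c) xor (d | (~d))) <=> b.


Substitute d=True, c=True, b=True:
b | c = True | True = True
~d = False
d | (~d) = True | False = True
(b | c) xor (d | (~d)) = True xor True = False
((b | c) xor (d | (~d))) <=> b = False <=> True = False

False


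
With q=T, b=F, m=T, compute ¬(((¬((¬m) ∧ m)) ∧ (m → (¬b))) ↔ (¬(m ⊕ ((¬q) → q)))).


Substitute q=T, b=F, m=T:
… (earlier sub-steps elided)
¬((¬m) ∧ m) = T
¬b = T
m → (¬b) = T → T = T
(¬((¬m) ∧ m)) ∧ (m → (¬b)) = T ∧ T = T
¬q = F
(¬q) → q = F → T = T
m ⊕ ((¬q) → q) = T ⊕ T = F
¬(m ⊕ ((¬q) → q)) = T
((¬((¬m) ∧ m)) ∧ (m → (¬b))) ↔ (¬(m ⊕ ((¬q) → q))) = T ↔ T = T
¬(((¬((¬m) ∧ m)) ∧ (m → (¬b))) ↔ (¬(m ⊕ ((¬q) → q)))) = F

F


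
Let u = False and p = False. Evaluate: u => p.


Implication is false only when antecedent is true and consequent is false.
Substitute: u=False, p=False.
False => False evaluates to True.

True


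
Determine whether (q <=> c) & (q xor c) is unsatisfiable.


Truth table over {c, q}:
c | q | φ
---------
False | False | False
True | False | False
False | True | False
True | True | False
Every row is false.

Yes, it is a contradiction.


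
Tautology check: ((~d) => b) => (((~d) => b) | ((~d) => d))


Build the truth table over {b, d}:
b | d | φ
---------
False | False | True
True | False | True
False | True | True
True | True | True
Every row evaluates to true.

Yes, it is a tautology.


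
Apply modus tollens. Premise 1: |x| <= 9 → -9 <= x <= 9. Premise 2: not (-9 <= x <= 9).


Modus tollens: from (P → Q) and ¬Q, infer ¬P.
Q = '-9 <= x <= 9' is denied; since P → Q, P must also fail.

Not (|x| <= 9).


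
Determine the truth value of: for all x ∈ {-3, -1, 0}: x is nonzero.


Evaluate the predicate on each element: -3:T, -1:T, 0:F.
Counterexample x = 0 fails the predicate.

F


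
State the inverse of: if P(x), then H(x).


The inverse of (P → Q) is (¬P → ¬Q). It is equivalent to the converse, not to the original.
Here P = 'P(x)' and Q = 'H(x)'.

If not (P(x)), then not (H(x)).


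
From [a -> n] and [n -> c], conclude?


Hypothetical syllogism: from (P → Q) and (Q → R), infer (P → R).
Chain the two implications through the shared middle term 'n'.

a -> c


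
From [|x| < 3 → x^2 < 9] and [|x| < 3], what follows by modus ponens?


Modus ponens: from (P → Q) and P, infer Q.
P = '|x| < 3' is asserted, and P → Q holds, so Q follows.

x^2 < 9.


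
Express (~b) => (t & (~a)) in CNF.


Step 1: Rewrite (¬b) → (t ∧ (¬a)) as ¬(¬b) ∨ (t ∧ (¬a)).
Step 2: Distribute ∨ over ∧.
Step 3: Eliminate any double negations (¬¬X = X).

(b | t) & (b | (~a))


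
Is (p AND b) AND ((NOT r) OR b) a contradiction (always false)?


Truth table over {b, p, r}:
b | p | r | φ
-------------
F | F | F | F
T | F | F | F
F | T | F | F
T | T | F | T
F | F | T | F
T | F | T | F
F | T | T | F
T | T | T | T
Satisfying assignment at row 4: b=T, p=T, r=F gives T.

No, it is not a contradiction.


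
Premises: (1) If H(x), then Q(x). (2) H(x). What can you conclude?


Modus ponens: from (P → Q) and P, infer Q.
P = 'H(x)' is asserted, and P → Q holds, so Q follows.

Q(x).


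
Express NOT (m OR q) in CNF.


Step 1: Apply De Morgan: ¬(m ∨ q) = ¬m ∧ ¬q.

(NOT m) AND (NOT q)


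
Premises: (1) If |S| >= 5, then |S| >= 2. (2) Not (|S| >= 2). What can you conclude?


Modus tollens: from (P → Q) and ¬Q, infer ¬P.
Q = '|S| >= 2' is denied; since P → Q, P must also fail.

Not (|S| >= 5).


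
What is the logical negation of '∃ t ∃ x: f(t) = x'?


Negation flips each quantifier (∀↔∃) and negates the inner predicate.
¬(∃ t ∃ x: φ) = ∀ t ∀ x: ¬φ.

∀ t ∀ x: ¬(f(t) = x)


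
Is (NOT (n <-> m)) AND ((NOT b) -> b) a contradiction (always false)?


Truth table over {b, m, n}:
b | m | n | φ
-------------
F | F | F | F
T | F | F | F
F | T | F | F
T | T | F | T
F | F | T | F
T | F | T | T
F | T | T | F
T | T | T | F
Satisfying assignment at row 4: b=T, m=T, n=F gives T.

No, it is not a contradiction.


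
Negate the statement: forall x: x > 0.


¬(forall x: φ) = exists x: ¬φ, and ¬(exists x: φ) = forall x: ¬φ.
Apply to the universal statement.

exists x: ~(x > 0)


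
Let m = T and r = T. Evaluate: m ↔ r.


Biconditional is true when both operands have the same truth value.
Substitute: m=T, r=T.
T ↔ T evaluates to T.

T


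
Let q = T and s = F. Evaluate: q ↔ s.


Biconditional is true when both operands have the same truth value.
Substitute: q=T, s=F.
T ↔ F evaluates to F.

F


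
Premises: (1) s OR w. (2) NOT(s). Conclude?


Disjunctive syllogism: from (P ∨ Q) and ¬P, infer Q.
One disjunct, 's', is ruled out; the other must hold.

w


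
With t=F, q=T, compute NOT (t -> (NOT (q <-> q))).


Substitute t=F, q=T:
q <-> q = T <-> T = T
NOT (q <-> q) = F
t -> (NOT (q <-> q)) = F -> F = T
NOT (t -> (NOT (q <-> q))) = F

F


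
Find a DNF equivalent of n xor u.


Step 1: n ⊕ u is true exactly when they disagree: (n ∧ ¬u) ∨ (¬n ∧ u).

(n & (~u)) | ((~n) & u)


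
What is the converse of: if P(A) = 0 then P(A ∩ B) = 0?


The converse of (P → Q) is (Q → P). It is not in general equivalent to the original.
Here P = 'P(A) = 0' and Q = 'P(A ∩ B) = 0'.

If P(A ∩ B) = 0, then P(A) = 0.


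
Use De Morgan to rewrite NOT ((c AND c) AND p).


De Morgan: the negation of a conjunction is the disjunction of the negations.
Distribute NOT across AND, flipping it to OR, and negate each literal.

((NOT c) OR (NOT c)) OR (NOT p)


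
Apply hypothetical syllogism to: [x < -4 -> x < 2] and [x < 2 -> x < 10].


Hypothetical syllogism: from (P → Q) and (Q → R), infer (P → R).
Chain the two implications through the shared middle term 'x < 2'.

x < -4 -> x < 10


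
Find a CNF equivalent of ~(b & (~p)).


Step 1: Apply De Morgan: ¬(b ∧ (¬p)) = ¬b ∨ ¬(¬p).
Step 2: Eliminate any double negations (¬¬X = X).

(~b) | p


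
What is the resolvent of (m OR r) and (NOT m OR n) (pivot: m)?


The clauses contain complementary literals m and NOTm.
Resolution eliminates this pair and disjoins the remaining literals (merging duplicates).

(r OR n)


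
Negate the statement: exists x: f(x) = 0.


¬(forall x: φ) = exists x: ¬φ, and ¬(exists x: φ) = forall x: ¬φ.
Apply to the existential statement.

forall x: ~(f(x) = 0)
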